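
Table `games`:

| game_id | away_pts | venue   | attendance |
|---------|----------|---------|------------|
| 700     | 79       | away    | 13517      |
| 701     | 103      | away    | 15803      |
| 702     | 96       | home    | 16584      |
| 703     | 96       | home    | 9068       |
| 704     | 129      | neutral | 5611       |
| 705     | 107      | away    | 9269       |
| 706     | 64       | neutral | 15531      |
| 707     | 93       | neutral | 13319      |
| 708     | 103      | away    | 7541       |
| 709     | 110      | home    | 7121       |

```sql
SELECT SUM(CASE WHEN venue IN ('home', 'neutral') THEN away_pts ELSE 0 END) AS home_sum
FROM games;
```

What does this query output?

game_id=700: ✗
game_id=701: ✗
game_id=702: ✓ → 96
game_id=703: ✓ → 96
game_id=704: ✓ → 129
game_id=705: ✗
game_id=706: ✓ → 64
game_id=707: ✓ → 93
game_id=708: ✗
game_id=709: ✓ → 110
home_sum = 96 + 96 + 129 + 64 + 93 + 110 = 588

588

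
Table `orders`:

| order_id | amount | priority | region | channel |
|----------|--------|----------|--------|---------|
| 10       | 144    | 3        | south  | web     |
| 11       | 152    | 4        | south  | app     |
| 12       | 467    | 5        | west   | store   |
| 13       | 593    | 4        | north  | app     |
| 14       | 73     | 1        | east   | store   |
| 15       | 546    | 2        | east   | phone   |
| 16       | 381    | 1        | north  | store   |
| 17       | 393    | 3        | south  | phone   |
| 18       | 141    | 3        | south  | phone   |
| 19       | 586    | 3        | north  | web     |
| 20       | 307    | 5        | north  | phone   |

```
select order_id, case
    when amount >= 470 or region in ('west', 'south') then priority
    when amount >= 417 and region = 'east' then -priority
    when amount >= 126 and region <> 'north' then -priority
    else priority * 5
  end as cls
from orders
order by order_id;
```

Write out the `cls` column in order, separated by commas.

order_id=10: amount >= 470 or region in ('west', 'south') → 3
order_id=11: amount >= 470 or region in ('west', 'south') → 4
order_id=12: amount >= 470 or region in ('west', 'south') → 5
order_id=13: amount >= 470 or region in ('west', 'south') → 4
order_id=14: ELSE → 5
order_id=15: amount >= 470 or region in ('west', 'south') → 2
order_id=16: ELSE → 5
order_id=17: amount >= 470 or region in ('west', 'south') → 3
order_id=18: amount >= 470 or region in ('west', 'south') → 3
order_id=19: amount >= 470 or region in ('west', 'south') → 3
order_id=20: ELSE → 25

3, 4, 5, 4, 5, 2, 5, 3, 3, 3, 25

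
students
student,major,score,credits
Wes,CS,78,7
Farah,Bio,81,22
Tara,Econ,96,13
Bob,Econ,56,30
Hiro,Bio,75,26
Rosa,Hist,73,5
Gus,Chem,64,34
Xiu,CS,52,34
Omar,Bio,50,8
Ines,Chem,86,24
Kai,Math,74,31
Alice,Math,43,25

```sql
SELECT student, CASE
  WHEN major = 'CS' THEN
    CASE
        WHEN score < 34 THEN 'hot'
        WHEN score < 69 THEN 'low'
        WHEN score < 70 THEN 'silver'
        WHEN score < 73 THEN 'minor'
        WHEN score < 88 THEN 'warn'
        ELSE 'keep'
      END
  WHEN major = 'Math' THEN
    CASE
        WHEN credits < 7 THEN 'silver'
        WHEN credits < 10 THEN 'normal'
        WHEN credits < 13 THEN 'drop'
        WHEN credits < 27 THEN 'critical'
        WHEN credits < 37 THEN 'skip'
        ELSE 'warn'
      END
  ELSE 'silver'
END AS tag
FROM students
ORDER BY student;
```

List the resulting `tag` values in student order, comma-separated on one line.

critical, silver, silver, silver, silver, silver, skip, silver, silver, silver, warn, low

student=Alice: major='Math' → inner[credits < 27] → critical
student=Bob: major='Econ' → outer ELSE → silver
student=Farah: major='Bio' → outer ELSE → silver
student=Gus: major='Chem' → outer ELSE → silver
student=Hiro: major='Bio' → outer ELSE → silver
student=Ines: major='Chem' → outer ELSE → silver
student=Kai: major='Math' → inner[credits < 37] → skip
student=Omar: major='Bio' → outer ELSE → silver
student=Rosa: major='Hist' → outer ELSE → silver
student=Tara: major='Econ' → outer ELSE → silver
student=Wes: major='CS' → inner[score < 88] → warn
student=Xiu: major='CS' → inner[score < 69] → low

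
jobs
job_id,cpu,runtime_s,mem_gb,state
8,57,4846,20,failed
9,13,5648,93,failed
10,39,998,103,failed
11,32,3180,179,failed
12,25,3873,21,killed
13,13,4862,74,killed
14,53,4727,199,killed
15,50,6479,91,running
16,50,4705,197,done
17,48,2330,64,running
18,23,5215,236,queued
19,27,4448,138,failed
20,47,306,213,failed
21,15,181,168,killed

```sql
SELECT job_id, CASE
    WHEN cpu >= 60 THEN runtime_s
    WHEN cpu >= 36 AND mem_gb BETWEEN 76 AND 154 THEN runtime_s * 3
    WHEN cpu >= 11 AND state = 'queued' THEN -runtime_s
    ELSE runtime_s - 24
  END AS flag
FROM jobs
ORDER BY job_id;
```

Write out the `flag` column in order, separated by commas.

job_id=8: ELSE → 4822
job_id=9: ELSE → 5624
job_id=10: cpu >= 36 AND mem_gb BETWEEN 76 AND 154 → 2994
job_id=11: ELSE → 3156
job_id=12: ELSE → 3849
job_id=13: ELSE → 4838
job_id=14: ELSE → 4703
job_id=15: cpu >= 36 AND mem_gb BETWEEN 76 AND 154 → 19437
job_id=16: ELSE → 4681
job_id=17: ELSE → 2306
job_id=18: cpu >= 11 AND state = 'queued' → -5215
job_id=19: ELSE → 4424
job_id=20: ELSE → 282
job_id=21: ELSE → 157

4822, 5624, 2994, 3156, 3849, 4838, 4703, 19437, 4681, 2306, -5215, 4424, 282, 157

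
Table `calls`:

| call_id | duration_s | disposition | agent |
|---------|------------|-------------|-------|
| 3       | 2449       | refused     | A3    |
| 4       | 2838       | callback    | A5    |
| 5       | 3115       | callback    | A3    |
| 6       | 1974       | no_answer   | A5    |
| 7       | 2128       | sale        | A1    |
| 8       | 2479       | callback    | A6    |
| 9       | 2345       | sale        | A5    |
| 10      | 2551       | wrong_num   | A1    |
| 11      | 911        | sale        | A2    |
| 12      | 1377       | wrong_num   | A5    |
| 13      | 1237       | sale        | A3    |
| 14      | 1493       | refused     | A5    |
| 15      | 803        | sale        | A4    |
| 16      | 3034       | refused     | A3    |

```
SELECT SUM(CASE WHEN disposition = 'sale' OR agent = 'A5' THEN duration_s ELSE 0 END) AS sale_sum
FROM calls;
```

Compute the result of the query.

call_id=3: ✗
call_id=4: ✓ → 2838
call_id=5: ✗
call_id=6: ✓ → 1974
call_id=7: ✓ → 2128
call_id=8: ✗
call_id=9: ✓ → 2345
call_id=10: ✗
call_id=11: ✓ → 911
call_id=12: ✓ → 1377
call_id=13: ✓ → 1237
call_id=14: ✓ → 1493
call_id=15: ✓ → 803
call_id=16: ✗
sale_sum = 2838 + 1974 + 2128 + 2345 + 911 + 1377 + 1237 + 1493 + 803 = 15106

15106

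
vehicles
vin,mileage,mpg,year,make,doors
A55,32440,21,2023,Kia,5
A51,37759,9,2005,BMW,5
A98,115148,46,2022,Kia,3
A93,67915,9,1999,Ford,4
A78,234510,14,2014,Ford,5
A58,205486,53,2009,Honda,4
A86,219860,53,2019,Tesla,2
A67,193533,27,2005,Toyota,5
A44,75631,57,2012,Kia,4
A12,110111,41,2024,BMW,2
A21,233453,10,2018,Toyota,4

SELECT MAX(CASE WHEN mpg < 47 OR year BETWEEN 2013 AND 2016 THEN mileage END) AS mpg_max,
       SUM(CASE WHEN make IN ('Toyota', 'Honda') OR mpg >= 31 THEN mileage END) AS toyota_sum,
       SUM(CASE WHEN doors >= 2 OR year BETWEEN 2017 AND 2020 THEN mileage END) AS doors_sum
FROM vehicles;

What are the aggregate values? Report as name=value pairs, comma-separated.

[mpg_max: mpg < 47 OR year BETWEEN 2013 AND 2016]
vin=A55: ✓ → 32440
vin=A51: ✓ → 37759
vin=A98: ✓ → 115148
vin=A93: ✓ → 67915
vin=A78: ✓ → 234510
vin=A58: ✗
vin=A86: ✗
vin=A67: ✓ → 193533
vin=A44: ✗
vin=A12: ✓ → 110111
vin=A21: ✓ → 233453
mpg_max = MAX(32440, 37759, 115148, 67915, 234510, 193533, 110111, 233453) = 234510
—
[toyota_sum: make IN ('Toyota', 'Honda') OR mpg >= 31]
vin=A55: ✗
vin=A51: ✗
vin=A98: ✓ → 115148
vin=A93: ✗
vin=A78: ✗
vin=A58: ✓ → 205486
vin=A86: ✓ → 219860
vin=A67: ✓ → 193533
vin=A44: ✓ → 75631
vin=A12: ✓ → 110111
vin=A21: ✓ → 233453
toyota_sum = 115148 + 205486 + 219860 + 193533 + 75631 + 110111 + 233453 = 1153222
—
[doors_sum: doors >= 2 OR year BETWEEN 2017 AND 2020]
vin=A55: ✓ → 32440
vin=A51: ✓ → 37759
vin=A98: ✓ → 115148
vin=A93: ✓ → 67915
vin=A78: ✓ → 234510
vin=A58: ✓ → 205486
vin=A86: ✓ → 219860
vin=A67: ✓ → 193533
vin=A44: ✓ → 75631
vin=A12: ✓ → 110111
vin=A21: ✓ → 233453
doors_sum = 32440 + 37759 + 115148 + 67915 + 234510 + 205486 + 219860 + 193533 + 75631 + 110111 + 233453 = 1525846

mpg_max=234510, toyota_sum=1153222, doors_sum=1525846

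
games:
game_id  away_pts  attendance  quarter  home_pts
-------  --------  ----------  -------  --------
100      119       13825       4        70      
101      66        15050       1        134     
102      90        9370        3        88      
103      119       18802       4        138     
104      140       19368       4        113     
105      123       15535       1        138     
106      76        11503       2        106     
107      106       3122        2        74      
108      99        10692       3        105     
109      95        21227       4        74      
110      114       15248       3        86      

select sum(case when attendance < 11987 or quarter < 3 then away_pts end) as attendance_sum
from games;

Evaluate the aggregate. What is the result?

560

game_id=100: ✗
game_id=101: ✓ → 66
game_id=102: ✓ → 90
game_id=103: ✗
game_id=104: ✗
game_id=105: ✓ → 123
game_id=106: ✓ → 76
game_id=107: ✓ → 106
game_id=108: ✓ → 99
game_id=109: ✗
game_id=110: ✗
attendance_sum = 66 + 90 + 123 + 76 + 106 + 99 = 560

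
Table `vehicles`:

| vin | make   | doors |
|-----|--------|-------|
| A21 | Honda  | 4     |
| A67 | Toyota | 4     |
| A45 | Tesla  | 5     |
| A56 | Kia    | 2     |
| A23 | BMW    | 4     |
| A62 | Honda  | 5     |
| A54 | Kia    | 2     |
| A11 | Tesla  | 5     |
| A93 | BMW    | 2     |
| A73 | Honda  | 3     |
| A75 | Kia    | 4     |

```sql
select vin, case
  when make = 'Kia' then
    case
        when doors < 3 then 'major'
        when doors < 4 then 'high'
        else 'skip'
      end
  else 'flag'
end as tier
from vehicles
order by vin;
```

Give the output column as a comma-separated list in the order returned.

flag, flag, flag, flag, major, major, flag, flag, flag, skip, flag

vin=A11: make='Tesla' → outer ELSE → flag
vin=A21: make='Honda' → outer ELSE → flag
vin=A23: make='BMW' → outer ELSE → flag
vin=A45: make='Tesla' → outer ELSE → flag
vin=A54: make='Kia' → inner[doors < 3] → major
vin=A56: make='Kia' → inner[doors < 3] → major
vin=A62: make='Honda' → outer ELSE → flag
vin=A67: make='Toyota' → outer ELSE → flag
vin=A73: make='Honda' → outer ELSE → flag
vin=A75: make='Kia' → inner[ELSE] → skip
vin=A93: make='BMW' → outer ELSE → flag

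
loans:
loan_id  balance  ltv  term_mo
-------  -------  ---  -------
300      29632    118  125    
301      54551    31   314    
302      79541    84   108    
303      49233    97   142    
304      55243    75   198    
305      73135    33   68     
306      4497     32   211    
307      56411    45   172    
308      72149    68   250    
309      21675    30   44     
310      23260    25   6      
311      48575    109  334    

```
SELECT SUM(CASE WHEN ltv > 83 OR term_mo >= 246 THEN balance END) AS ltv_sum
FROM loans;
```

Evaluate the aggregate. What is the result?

333681

loan_id=300: ✓ → 29632
loan_id=301: ✓ → 54551
loan_id=302: ✓ → 79541
loan_id=303: ✓ → 49233
loan_id=304: ✗
loan_id=305: ✗
loan_id=306: ✗
loan_id=307: ✗
loan_id=308: ✓ → 72149
loan_id=309: ✗
loan_id=310: ✗
loan_id=311: ✓ → 48575
ltv_sum = 29632 + 54551 + 79541 + 49233 + 72149 + 48575 = 333681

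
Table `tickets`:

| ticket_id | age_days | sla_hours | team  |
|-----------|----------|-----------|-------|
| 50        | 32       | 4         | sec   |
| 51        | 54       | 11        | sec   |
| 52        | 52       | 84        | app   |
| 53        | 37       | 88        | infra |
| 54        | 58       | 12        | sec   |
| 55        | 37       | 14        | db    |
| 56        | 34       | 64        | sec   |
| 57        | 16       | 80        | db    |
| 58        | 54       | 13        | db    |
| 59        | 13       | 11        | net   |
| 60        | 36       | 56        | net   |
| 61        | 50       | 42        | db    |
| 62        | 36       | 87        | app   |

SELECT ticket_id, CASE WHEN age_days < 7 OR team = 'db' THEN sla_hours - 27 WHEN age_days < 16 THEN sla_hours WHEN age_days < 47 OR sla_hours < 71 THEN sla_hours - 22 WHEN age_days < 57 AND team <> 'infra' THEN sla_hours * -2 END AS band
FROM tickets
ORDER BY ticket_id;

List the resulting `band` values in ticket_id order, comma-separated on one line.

ticket_id=50: age_days < 47 OR sla_hours < 71 → -18
ticket_id=51: age_days < 47 OR sla_hours < 71 → -11
ticket_id=52: age_days < 57 AND team <> 'infra' → -168
ticket_id=53: age_days < 47 OR sla_hours < 71 → 66
ticket_id=54: age_days < 47 OR sla_hours < 71 → -10
ticket_id=55: age_days < 7 OR team = 'db' → -13
ticket_id=56: age_days < 47 OR sla_hours < 71 → 42
ticket_id=57: age_days < 7 OR team = 'db' → 53
ticket_id=58: age_days < 7 OR team = 'db' → -14
ticket_id=59: age_days < 16 → 11
ticket_id=60: age_days < 47 OR sla_hours < 71 → 34
ticket_id=61: age_days < 7 OR team = 'db' → 15
ticket_id=62: age_days < 47 OR sla_hours < 71 → 65

-18, -11, -168, 66, -10, -13, 42, 53, -14, 11, 34, 15, 65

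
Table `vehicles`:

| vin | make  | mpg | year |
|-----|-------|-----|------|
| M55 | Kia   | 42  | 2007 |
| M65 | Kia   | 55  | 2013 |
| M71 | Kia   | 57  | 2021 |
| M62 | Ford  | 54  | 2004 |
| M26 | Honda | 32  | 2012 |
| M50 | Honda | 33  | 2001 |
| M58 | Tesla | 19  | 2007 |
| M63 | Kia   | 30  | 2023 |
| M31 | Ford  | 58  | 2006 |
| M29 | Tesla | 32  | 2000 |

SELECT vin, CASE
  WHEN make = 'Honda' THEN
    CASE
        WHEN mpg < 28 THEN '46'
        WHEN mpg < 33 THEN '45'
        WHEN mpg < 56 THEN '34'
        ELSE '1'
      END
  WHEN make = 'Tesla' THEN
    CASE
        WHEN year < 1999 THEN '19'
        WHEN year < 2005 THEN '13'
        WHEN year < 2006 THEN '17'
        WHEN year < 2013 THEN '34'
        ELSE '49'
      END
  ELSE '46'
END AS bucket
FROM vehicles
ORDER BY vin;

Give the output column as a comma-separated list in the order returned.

vin=M26: make='Honda' → inner[mpg < 33] → 45
vin=M29: make='Tesla' → inner[year < 2005] → 13
vin=M31: make='Ford' → outer ELSE → 46
vin=M50: make='Honda' → inner[mpg < 56] → 34
vin=M55: make='Kia' → outer ELSE → 46
vin=M58: make='Tesla' → inner[year < 2013] → 34
vin=M62: make='Ford' → outer ELSE → 46
vin=M63: make='Kia' → outer ELSE → 46
vin=M65: make='Kia' → outer ELSE → 46
vin=M71: make='Kia' → outer ELSE → 46

45, 13, 46, 34, 46, 34, 46, 46, 46, 46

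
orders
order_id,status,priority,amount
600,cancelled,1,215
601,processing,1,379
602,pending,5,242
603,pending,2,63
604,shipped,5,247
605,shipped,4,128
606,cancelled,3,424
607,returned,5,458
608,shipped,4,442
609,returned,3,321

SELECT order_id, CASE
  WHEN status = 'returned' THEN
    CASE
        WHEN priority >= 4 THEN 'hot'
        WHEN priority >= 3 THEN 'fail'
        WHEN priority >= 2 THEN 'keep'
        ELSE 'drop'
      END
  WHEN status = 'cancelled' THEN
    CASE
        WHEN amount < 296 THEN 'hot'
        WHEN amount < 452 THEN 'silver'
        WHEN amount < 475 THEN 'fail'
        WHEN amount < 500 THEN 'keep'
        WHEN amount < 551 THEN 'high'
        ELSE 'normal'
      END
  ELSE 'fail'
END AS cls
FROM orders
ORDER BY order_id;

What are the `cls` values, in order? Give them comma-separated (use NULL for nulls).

order_id=600: status='cancelled' → inner[amount < 296] → hot
order_id=601: status='processing' → outer ELSE → fail
order_id=602: status='pending' → outer ELSE → fail
order_id=603: status='pending' → outer ELSE → fail
order_id=604: status='shipped' → outer ELSE → fail
order_id=605: status='shipped' → outer ELSE → fail
order_id=606: status='cancelled' → inner[amount < 452] → silver
order_id=607: status='returned' → inner[priority >= 4] → hot
order_id=608: status='shipped' → outer ELSE → fail
order_id=609: status='returned' → inner[priority >= 3] → fail

hot, fail, fail, fail, fail, fail, silver, hot, fail, fail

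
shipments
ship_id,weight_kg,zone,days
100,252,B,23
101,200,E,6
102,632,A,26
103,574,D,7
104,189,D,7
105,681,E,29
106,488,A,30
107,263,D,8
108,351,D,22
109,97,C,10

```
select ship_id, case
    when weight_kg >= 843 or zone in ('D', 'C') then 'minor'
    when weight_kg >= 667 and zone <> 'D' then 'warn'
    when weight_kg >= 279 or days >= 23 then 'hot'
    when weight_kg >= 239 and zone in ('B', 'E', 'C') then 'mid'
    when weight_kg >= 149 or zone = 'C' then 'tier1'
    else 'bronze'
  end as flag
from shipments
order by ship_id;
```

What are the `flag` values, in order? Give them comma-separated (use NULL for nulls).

hot, tier1, hot, minor, minor, warn, hot, minor, minor, minor

ship_id=100: weight_kg >= 279 or days >= 23 → hot
ship_id=101: weight_kg >= 149 or zone = 'C' → tier1
ship_id=102: weight_kg >= 279 or days >= 23 → hot
ship_id=103: weight_kg >= 843 or zone in ('D', 'C') → minor
ship_id=104: weight_kg >= 843 or zone in ('D', 'C') → minor
ship_id=105: weight_kg >= 667 and zone <> 'D' → warn
ship_id=106: weight_kg >= 279 or days >= 23 → hot
ship_id=107: weight_kg >= 843 or zone in ('D', 'C') → minor
ship_id=108: weight_kg >= 843 or zone in ('D', 'C') → minor
ship_id=109: weight_kg >= 843 or zone in ('D', 'C') → minor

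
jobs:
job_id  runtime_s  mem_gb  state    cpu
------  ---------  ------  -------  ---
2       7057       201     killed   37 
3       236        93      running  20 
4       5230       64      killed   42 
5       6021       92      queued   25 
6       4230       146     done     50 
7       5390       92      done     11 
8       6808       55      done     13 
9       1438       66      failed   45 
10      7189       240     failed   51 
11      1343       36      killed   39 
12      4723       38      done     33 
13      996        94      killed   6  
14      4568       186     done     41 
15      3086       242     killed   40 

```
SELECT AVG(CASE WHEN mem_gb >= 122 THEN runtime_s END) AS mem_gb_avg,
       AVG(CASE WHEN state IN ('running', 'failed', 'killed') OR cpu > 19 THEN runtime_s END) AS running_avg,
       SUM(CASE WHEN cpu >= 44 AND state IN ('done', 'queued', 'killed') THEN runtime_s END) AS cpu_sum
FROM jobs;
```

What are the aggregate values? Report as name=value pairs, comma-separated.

[mem_gb_avg: mem_gb >= 122]
job_id=2: ✓ → 7057
job_id=3: ✗
job_id=4: ✗
job_id=5: ✗
job_id=6: ✓ → 4230
job_id=7: ✗
job_id=8: ✗
job_id=9: ✗
job_id=10: ✓ → 7189
job_id=11: ✗
job_id=12: ✗
job_id=13: ✗
job_id=14: ✓ → 4568
job_id=15: ✓ → 3086
mem_gb_avg = (7057 + 4230 + 7189 + 4568 + 3086) / 5 = 5226
—
[running_avg: state IN ('running', 'failed', 'killed') OR cpu > 19]
job_id=2: ✓ → 7057
job_id=3: ✓ → 236
job_id=4: ✓ → 5230
job_id=5: ✓ → 6021
job_id=6: ✓ → 4230
job_id=7: ✗
job_id=8: ✗
job_id=9: ✓ → 1438
job_id=10: ✓ → 7189
job_id=11: ✓ → 1343
job_id=12: ✓ → 4723
job_id=13: ✓ → 996
job_id=14: ✓ → 4568
job_id=15: ✓ → 3086
running_avg = (7057 + 236 + 5230 + 6021 + 4230 + 1438 + 7189 + 1343 + 4723 + 996 + 4568 + 3086) / 12 = 3843.0833333333
—
[cpu_sum: cpu >= 44 AND state IN ('done', 'queued', 'killed')]
job_id=2: ✗
job_id=3: ✗
job_id=4: ✗
job_id=5: ✗
job_id=6: ✓ → 4230
job_id=7: ✗
job_id=8: ✗
job_id=9: ✗
job_id=10: ✗
job_id=11: ✗
job_id=12: ✗
job_id=13: ✗
job_id=14: ✗
job_id=15: ✗
cpu_sum = 4230

mem_gb_avg=5226, running_avg=3843.0833333333, cpu_sum=4230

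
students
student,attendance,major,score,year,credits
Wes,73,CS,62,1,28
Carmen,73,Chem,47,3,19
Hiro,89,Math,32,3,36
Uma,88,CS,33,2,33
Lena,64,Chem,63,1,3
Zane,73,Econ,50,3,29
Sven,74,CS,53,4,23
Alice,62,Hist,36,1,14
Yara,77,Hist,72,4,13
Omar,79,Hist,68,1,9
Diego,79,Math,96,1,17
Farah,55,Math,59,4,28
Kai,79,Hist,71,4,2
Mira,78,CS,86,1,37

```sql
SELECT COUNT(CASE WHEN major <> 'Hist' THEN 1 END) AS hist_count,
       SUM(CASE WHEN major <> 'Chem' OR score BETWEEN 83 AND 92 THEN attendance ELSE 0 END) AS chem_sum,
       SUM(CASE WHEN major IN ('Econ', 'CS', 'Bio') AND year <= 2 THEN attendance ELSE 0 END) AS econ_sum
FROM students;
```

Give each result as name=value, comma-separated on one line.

hist_count=10, chem_sum=906, econ_sum=239

[hist_count: major <> 'Hist']
student=Wes: ✓ → 1
student=Carmen: ✓ → 1
student=Hiro: ✓ → 1
student=Uma: ✓ → 1
student=Lena: ✓ → 1
student=Zane: ✓ → 1
student=Sven: ✓ → 1
student=Alice: ✗
student=Yara: ✗
student=Omar: ✗
student=Diego: ✓ → 1
student=Farah: ✓ → 1
student=Kai: ✗
student=Mira: ✓ → 1
hist_count = COUNT(1, 1, 1, 1, 1, 1, 1, 1, 1, 1) = 10
—
[chem_sum: major <> 'Chem' OR score BETWEEN 83 AND 92]
student=Wes: ✓ → 73
student=Carmen: ✗
student=Hiro: ✓ → 89
student=Uma: ✓ → 88
student=Lena: ✗
student=Zane: ✓ → 73
student=Sven: ✓ → 74
student=Alice: ✓ → 62
student=Yara: ✓ → 77
student=Omar: ✓ → 79
student=Diego: ✓ → 79
student=Farah: ✓ → 55
student=Kai: ✓ → 79
student=Mira: ✓ → 78
chem_sum = 73 + 89 + 88 + 73 + 74 + 62 + 77 + 79 + 79 + 55 + 79 + 78 = 906
—
[econ_sum: major IN ('Econ', 'CS', 'Bio') AND year <= 2]
student=Wes: ✓ → 73
student=Carmen: ✗
student=Hiro: ✗
student=Uma: ✓ → 88
student=Lena: ✗
student=Zane: ✗
student=Sven: ✗
student=Alice: ✗
student=Yara: ✗
student=Omar: ✗
student=Diego: ✗
student=Farah: ✗
student=Kai: ✗
student=Mira: ✓ → 78
econ_sum = 73 + 88 + 78 = 239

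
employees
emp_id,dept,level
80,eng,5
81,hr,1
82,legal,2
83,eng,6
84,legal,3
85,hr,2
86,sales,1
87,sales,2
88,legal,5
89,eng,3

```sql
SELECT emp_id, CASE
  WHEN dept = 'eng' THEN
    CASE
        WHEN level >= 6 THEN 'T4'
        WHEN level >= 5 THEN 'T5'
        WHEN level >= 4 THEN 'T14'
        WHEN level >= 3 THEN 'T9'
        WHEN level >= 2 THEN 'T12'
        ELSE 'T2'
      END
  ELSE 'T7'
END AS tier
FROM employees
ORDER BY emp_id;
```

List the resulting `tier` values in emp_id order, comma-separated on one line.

T5, T7, T7, T4, T7, T7, T7, T7, T7, T9

emp_id=80: dept='eng' → inner[level >= 5] → T5
emp_id=81: dept='hr' → outer ELSE → T7
emp_id=82: dept='legal' → outer ELSE → T7
emp_id=83: dept='eng' → inner[level >= 6] → T4
emp_id=84: dept='legal' → outer ELSE → T7
emp_id=85: dept='hr' → outer ELSE → T7
emp_id=86: dept='sales' → outer ELSE → T7
emp_id=87: dept='sales' → outer ELSE → T7
emp_id=88: dept='legal' → outer ELSE → T7
emp_id=89: dept='eng' → inner[level >= 3] → T9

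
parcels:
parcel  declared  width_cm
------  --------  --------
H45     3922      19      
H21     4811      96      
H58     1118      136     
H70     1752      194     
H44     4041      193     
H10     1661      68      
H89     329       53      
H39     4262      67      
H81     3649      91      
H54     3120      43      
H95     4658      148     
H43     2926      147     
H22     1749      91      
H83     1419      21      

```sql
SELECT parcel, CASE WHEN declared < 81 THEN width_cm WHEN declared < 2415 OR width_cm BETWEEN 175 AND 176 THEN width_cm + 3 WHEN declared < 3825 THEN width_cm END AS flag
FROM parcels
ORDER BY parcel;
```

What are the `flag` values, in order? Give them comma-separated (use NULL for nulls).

71, NULL, 94, NULL, 147, NULL, NULL, 43, 139, 197, 91, 24, 56, NULL

parcel=H10: declared < 2415 OR width_cm BETWEEN 175 AND 176 → 71
parcel=H21: (no match → NULL) → NULL
parcel=H22: declared < 2415 OR width_cm BETWEEN 175 AND 176 → 94
parcel=H39: (no match → NULL) → NULL
parcel=H43: declared < 3825 → 147
parcel=H44: (no match → NULL) → NULL
parcel=H45: (no match → NULL) → NULL
parcel=H54: declared < 3825 → 43
parcel=H58: declared < 2415 OR width_cm BETWEEN 175 AND 176 → 139
parcel=H70: declared < 2415 OR width_cm BETWEEN 175 AND 176 → 197
parcel=H81: declared < 3825 → 91
parcel=H83: declared < 2415 OR width_cm BETWEEN 175 AND 176 → 24
parcel=H89: declared < 2415 OR width_cm BETWEEN 175 AND 176 → 56
parcel=H95: (no match → NULL) → NULL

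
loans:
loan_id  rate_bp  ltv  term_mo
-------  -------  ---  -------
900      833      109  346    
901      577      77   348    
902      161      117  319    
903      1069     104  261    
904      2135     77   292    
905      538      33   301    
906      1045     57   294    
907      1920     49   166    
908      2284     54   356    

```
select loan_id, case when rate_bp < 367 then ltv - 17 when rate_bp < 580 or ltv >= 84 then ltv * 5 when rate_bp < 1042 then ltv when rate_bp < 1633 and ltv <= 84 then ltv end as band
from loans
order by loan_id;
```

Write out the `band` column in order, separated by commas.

loan_id=900: rate_bp < 580 or ltv >= 84 → 545
loan_id=901: rate_bp < 580 or ltv >= 84 → 385
loan_id=902: rate_bp < 367 → 100
loan_id=903: rate_bp < 580 or ltv >= 84 → 520
loan_id=904: (no match → NULL) → NULL
loan_id=905: rate_bp < 580 or ltv >= 84 → 165
loan_id=906: rate_bp < 1633 and ltv <= 84 → 57
loan_id=907: (no match → NULL) → NULL
loan_id=908: (no match → NULL) → NULL

545, 385, 100, 520, NULL, 165, 57, NULL, NULL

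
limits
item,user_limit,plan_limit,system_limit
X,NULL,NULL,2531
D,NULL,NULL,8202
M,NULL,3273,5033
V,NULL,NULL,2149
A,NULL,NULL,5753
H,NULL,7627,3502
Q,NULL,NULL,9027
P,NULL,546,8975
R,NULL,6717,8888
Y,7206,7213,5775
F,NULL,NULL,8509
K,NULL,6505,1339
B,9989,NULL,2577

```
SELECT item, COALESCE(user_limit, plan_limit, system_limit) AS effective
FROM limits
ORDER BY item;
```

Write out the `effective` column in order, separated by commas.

5753, 9989, 8202, 8509, 7627, 6505, 3273, 546, 9027, 6717, 2149, 2531, 7206

item=A: user_limit=NULL, plan_limit=NULL, system_limit=5753 → 5753
item=B: user_limit=9989 → 9989
item=D: user_limit=NULL, plan_limit=NULL, system_limit=8202 → 8202
item=F: user_limit=NULL, plan_limit=NULL, system_limit=8509 → 8509
item=H: user_limit=NULL, plan_limit=7627 → 7627
item=K: user_limit=NULL, plan_limit=6505 → 6505
item=M: user_limit=NULL, plan_limit=3273 → 3273
item=P: user_limit=NULL, plan_limit=546 → 546
item=Q: user_limit=NULL, plan_limit=NULL, system_limit=9027 → 9027
item=R: user_limit=NULL, plan_limit=6717 → 6717
item=V: user_limit=NULL, plan_limit=NULL, system_limit=2149 → 2149
item=X: user_limit=NULL, plan_limit=NULL, system_limit=2531 → 2531
item=Y: user_limit=7206 → 7206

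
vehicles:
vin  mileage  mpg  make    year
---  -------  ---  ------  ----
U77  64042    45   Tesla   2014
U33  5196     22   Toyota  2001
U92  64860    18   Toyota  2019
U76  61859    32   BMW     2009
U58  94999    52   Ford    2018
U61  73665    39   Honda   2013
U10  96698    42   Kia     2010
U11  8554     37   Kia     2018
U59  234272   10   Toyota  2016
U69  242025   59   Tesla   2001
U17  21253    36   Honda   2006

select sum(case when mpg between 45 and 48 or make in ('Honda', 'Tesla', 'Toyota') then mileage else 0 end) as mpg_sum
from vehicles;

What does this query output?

vin=U77: ✓ → 64042
vin=U33: ✓ → 5196
vin=U92: ✓ → 64860
vin=U76: ✗
vin=U58: ✗
vin=U61: ✓ → 73665
vin=U10: ✗
vin=U11: ✗
vin=U59: ✓ → 234272
vin=U69: ✓ → 242025
vin=U17: ✓ → 21253
mpg_sum = 64042 + 5196 + 64860 + 73665 + 234272 + 242025 + 21253 = 705313

705313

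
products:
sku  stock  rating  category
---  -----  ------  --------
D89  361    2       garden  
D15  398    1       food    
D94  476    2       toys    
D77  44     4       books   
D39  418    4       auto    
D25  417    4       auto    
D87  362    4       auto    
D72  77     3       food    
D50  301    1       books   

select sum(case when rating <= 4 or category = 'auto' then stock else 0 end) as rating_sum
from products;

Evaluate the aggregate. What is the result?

2854

sku=D89: ✓ → 361
sku=D15: ✓ → 398
sku=D94: ✓ → 476
sku=D77: ✓ → 44
sku=D39: ✓ → 418
sku=D25: ✓ → 417
sku=D87: ✓ → 362
sku=D72: ✓ → 77
sku=D50: ✓ → 301
rating_sum = 361 + 398 + 476 + 44 + 418 + 417 + 362 + 77 + 301 = 2854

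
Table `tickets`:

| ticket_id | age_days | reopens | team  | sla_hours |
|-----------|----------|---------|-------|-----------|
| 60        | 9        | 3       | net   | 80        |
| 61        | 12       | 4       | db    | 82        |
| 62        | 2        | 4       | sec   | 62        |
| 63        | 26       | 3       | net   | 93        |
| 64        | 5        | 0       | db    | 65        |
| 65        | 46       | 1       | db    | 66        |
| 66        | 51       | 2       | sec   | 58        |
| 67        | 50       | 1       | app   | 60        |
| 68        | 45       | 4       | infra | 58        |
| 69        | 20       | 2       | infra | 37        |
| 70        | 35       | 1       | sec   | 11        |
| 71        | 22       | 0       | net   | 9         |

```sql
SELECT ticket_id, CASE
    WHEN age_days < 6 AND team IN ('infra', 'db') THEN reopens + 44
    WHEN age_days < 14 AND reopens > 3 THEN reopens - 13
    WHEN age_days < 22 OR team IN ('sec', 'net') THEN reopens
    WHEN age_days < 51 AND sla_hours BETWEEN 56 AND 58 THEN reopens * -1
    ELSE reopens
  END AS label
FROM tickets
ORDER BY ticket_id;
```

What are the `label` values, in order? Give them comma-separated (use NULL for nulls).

3, -9, -9, 3, 44, 1, 2, 1, -4, 2, 1, 0

ticket_id=60: age_days < 22 OR team IN ('sec', 'net') → 3
ticket_id=61: age_days < 14 AND reopens > 3 → -9
ticket_id=62: age_days < 14 AND reopens > 3 → -9
ticket_id=63: age_days < 22 OR team IN ('sec', 'net') → 3
ticket_id=64: age_days < 6 AND team IN ('infra', 'db') → 44
ticket_id=65: ELSE → 1
ticket_id=66: age_days < 22 OR team IN ('sec', 'net') → 2
ticket_id=67: ELSE → 1
ticket_id=68: age_days < 51 AND sla_hours BETWEEN 56 AND 58 → -4
ticket_id=69: age_days < 22 OR team IN ('sec', 'net') → 2
ticket_id=70: age_days < 22 OR team IN ('sec', 'net') → 1
ticket_id=71: age_days < 22 OR team IN ('sec', 'net') → 0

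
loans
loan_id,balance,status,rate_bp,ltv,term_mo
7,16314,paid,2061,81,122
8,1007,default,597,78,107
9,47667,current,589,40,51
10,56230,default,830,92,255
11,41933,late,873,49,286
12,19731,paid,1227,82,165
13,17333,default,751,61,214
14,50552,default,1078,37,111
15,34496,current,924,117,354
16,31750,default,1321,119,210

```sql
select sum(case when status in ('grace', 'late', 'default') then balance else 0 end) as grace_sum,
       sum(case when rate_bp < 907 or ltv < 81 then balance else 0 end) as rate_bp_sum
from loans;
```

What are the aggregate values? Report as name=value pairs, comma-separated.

[grace_sum: status in ('grace', 'late', 'default')]
loan_id=7: ✗
loan_id=8: ✓ → 1007
loan_id=9: ✗
loan_id=10: ✓ → 56230
loan_id=11: ✓ → 41933
loan_id=12: ✗
loan_id=13: ✓ → 17333
loan_id=14: ✓ → 50552
loan_id=15: ✗
loan_id=16: ✓ → 31750
grace_sum = 1007 + 56230 + 41933 + 17333 + 50552 + 31750 = 198805
—
[rate_bp_sum: rate_bp < 907 or ltv < 81]
loan_id=7: ✗
loan_id=8: ✓ → 1007
loan_id=9: ✓ → 47667
loan_id=10: ✓ → 56230
loan_id=11: ✓ → 41933
loan_id=12: ✗
loan_id=13: ✓ → 17333
loan_id=14: ✓ → 50552
loan_id=15: ✗
loan_id=16: ✗
rate_bp_sum = 1007 + 47667 + 56230 + 41933 + 17333 + 50552 = 214722

grace_sum=198805, rate_bp_sum=214722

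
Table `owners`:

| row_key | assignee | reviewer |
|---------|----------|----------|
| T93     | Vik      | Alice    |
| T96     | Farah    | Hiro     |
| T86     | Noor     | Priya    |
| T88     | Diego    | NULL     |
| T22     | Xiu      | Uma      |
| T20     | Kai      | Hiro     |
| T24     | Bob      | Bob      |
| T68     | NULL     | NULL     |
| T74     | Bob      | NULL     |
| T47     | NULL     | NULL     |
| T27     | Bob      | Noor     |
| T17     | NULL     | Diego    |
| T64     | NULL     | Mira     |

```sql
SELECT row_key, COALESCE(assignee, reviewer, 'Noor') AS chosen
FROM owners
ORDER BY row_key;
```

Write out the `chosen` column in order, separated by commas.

row_key=T17: assignee=NULL, reviewer=Diego → Diego
row_key=T20: assignee=Kai → Kai
row_key=T22: assignee=Xiu → Xiu
row_key=T24: assignee=Bob → Bob
row_key=T27: assignee=Bob → Bob
row_key=T47: assignee=NULL, reviewer=NULL, → literal Noor → Noor
row_key=T64: assignee=NULL, reviewer=Mira → Mira
row_key=T68: assignee=NULL, reviewer=NULL, → literal Noor → Noor
row_key=T74: assignee=Bob → Bob
row_key=T86: assignee=Noor → Noor
row_key=T88: assignee=Diego → Diego
row_key=T93: assignee=Vik → Vik
row_key=T96: assignee=Farah → Farah

Diego, Kai, Xiu, Bob, Bob, Noor, Mira, Noor, Bob, Noor, Diego, Vik, Farah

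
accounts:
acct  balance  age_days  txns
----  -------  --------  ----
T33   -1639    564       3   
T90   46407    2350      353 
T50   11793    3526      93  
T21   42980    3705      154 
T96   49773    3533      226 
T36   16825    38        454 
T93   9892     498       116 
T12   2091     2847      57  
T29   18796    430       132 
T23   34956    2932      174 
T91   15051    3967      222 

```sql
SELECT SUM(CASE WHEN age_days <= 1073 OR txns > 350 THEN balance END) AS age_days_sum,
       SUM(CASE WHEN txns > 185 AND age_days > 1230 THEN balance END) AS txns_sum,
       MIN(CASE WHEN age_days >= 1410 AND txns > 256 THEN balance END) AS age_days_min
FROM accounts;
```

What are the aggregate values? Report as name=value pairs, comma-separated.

[age_days_sum: age_days <= 1073 OR txns > 350]
acct=T33: ✓ → -1639
acct=T90: ✓ → 46407
acct=T50: ✗
acct=T21: ✗
acct=T96: ✗
acct=T36: ✓ → 16825
acct=T93: ✓ → 9892
acct=T12: ✗
acct=T29: ✓ → 18796
acct=T23: ✗
acct=T91: ✗
age_days_sum = -1639 + 46407 + 16825 + 9892 + 18796 = 90281
—
[txns_sum: txns > 185 AND age_days > 1230]
acct=T33: ✗
acct=T90: ✓ → 46407
acct=T50: ✗
acct=T21: ✗
acct=T96: ✓ → 49773
acct=T36: ✗
acct=T93: ✗
acct=T12: ✗
acct=T29: ✗
acct=T23: ✗
acct=T91: ✓ → 15051
txns_sum = 46407 + 49773 + 15051 = 111231
—
[age_days_min: age_days >= 1410 AND txns > 256]
acct=T33: ✗
acct=T90: ✓ → 46407
acct=T50: ✗
acct=T21: ✗
acct=T96: ✗
acct=T36: ✗
acct=T93: ✗
acct=T12: ✗
acct=T29: ✗
acct=T23: ✗
acct=T91: ✗
age_days_min = MIN(46407) = 46407

age_days_sum=90281, txns_sum=111231, age_days_min=46407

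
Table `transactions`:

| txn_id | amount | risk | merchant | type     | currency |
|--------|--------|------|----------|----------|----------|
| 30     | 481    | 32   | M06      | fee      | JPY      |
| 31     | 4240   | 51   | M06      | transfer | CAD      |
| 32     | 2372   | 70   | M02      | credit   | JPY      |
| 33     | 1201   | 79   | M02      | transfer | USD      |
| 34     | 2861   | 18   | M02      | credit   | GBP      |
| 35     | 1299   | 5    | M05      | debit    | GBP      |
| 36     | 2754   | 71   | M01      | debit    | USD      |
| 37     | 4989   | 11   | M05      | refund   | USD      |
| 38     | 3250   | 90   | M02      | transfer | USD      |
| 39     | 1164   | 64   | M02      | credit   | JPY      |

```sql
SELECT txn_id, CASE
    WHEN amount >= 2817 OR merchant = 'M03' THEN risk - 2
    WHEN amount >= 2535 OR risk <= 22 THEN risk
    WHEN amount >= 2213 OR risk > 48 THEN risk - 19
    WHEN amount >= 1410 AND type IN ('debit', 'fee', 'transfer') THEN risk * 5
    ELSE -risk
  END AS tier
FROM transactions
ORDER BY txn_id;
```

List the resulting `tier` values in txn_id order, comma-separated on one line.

-32, 49, 51, 60, 16, 5, 71, 9, 88, 45

txn_id=30: ELSE → -32
txn_id=31: amount >= 2817 OR merchant = 'M03' → 49
txn_id=32: amount >= 2213 OR risk > 48 → 51
txn_id=33: amount >= 2213 OR risk > 48 → 60
txn_id=34: amount >= 2817 OR merchant = 'M03' → 16
txn_id=35: amount >= 2535 OR risk <= 22 → 5
txn_id=36: amount >= 2535 OR risk <= 22 → 71
txn_id=37: amount >= 2817 OR merchant = 'M03' → 9
txn_id=38: amount >= 2817 OR merchant = 'M03' → 88
txn_id=39: amount >= 2213 OR risk > 48 → 45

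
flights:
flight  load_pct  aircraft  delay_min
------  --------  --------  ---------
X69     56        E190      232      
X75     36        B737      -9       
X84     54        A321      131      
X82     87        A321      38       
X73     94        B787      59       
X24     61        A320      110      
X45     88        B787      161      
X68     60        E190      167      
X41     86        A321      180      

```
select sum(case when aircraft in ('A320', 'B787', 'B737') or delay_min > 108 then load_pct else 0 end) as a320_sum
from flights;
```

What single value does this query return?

flight=X69: ✓ → 56
flight=X75: ✓ → 36
flight=X84: ✓ → 54
flight=X82: ✗
flight=X73: ✓ → 94
flight=X24: ✓ → 61
flight=X45: ✓ → 88
flight=X68: ✓ → 60
flight=X41: ✓ → 86
a320_sum = 56 + 36 + 54 + 94 + 61 + 88 + 60 + 86 = 535

535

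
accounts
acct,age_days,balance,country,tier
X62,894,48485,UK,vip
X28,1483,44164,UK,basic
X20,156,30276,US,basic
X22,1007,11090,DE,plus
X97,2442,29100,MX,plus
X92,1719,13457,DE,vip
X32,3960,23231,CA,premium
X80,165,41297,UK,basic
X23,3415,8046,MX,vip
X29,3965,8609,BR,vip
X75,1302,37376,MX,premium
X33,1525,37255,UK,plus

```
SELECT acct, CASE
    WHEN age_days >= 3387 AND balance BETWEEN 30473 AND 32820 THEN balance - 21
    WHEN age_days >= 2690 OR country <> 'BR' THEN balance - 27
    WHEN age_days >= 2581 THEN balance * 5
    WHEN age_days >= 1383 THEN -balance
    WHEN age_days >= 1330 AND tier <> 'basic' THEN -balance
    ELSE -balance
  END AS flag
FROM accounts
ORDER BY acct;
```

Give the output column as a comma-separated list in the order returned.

30249, 11063, 8019, 44137, 8582, 23204, 37228, 48458, 37349, 41270, 13430, 29073

acct=X20: age_days >= 2690 OR country <> 'BR' → 30249
acct=X22: age_days >= 2690 OR country <> 'BR' → 11063
acct=X23: age_days >= 2690 OR country <> 'BR' → 8019
acct=X28: age_days >= 2690 OR country <> 'BR' → 44137
acct=X29: age_days >= 2690 OR country <> 'BR' → 8582
acct=X32: age_days >= 2690 OR country <> 'BR' → 23204
acct=X33: age_days >= 2690 OR country <> 'BR' → 37228
acct=X62: age_days >= 2690 OR country <> 'BR' → 48458
acct=X75: age_days >= 2690 OR country <> 'BR' → 37349
acct=X80: age_days >= 2690 OR country <> 'BR' → 41270
acct=X92: age_days >= 2690 OR country <> 'BR' → 13430
acct=X97: age_days >= 2690 OR country <> 'BR' → 29073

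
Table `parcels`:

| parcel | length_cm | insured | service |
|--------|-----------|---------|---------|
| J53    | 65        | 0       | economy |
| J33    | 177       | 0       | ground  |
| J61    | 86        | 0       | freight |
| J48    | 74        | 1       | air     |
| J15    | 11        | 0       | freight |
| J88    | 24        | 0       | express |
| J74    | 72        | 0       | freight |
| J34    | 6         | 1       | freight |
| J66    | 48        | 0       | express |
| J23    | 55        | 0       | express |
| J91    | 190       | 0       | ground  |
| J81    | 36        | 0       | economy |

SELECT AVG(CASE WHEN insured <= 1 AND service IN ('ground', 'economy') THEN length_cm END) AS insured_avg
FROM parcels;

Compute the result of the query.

117

parcel=J53: ✓ → 65
parcel=J33: ✓ → 177
parcel=J61: ✗
parcel=J48: ✗
parcel=J15: ✗
parcel=J88: ✗
parcel=J74: ✗
parcel=J34: ✗
parcel=J66: ✗
parcel=J23: ✗
parcel=J91: ✓ → 190
parcel=J81: ✓ → 36
insured_avg = (65 + 177 + 190 + 36) / 4 = 117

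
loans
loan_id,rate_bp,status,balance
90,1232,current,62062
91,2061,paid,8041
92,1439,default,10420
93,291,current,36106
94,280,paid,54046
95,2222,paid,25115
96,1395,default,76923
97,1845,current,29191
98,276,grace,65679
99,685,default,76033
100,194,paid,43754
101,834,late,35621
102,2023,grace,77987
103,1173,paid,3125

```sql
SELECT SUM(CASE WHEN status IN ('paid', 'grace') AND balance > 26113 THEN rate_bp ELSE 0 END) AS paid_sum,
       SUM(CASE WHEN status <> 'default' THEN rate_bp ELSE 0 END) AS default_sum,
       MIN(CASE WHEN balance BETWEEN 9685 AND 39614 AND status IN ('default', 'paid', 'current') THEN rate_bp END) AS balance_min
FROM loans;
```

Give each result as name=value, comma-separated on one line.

[paid_sum: status IN ('paid', 'grace') AND balance > 26113]
loan_id=90: ✗
loan_id=91: ✗
loan_id=92: ✗
loan_id=93: ✗
loan_id=94: ✓ → 280
loan_id=95: ✗
loan_id=96: ✗
loan_id=97: ✗
loan_id=98: ✓ → 276
loan_id=99: ✗
loan_id=100: ✓ → 194
loan_id=101: ✗
loan_id=102: ✓ → 2023
loan_id=103: ✗
paid_sum = 280 + 276 + 194 + 2023 = 2773
—
[default_sum: status <> 'default']
loan_id=90: ✓ → 1232
loan_id=91: ✓ → 2061
loan_id=92: ✗
loan_id=93: ✓ → 291
loan_id=94: ✓ → 280
loan_id=95: ✓ → 2222
loan_id=96: ✗
loan_id=97: ✓ → 1845
loan_id=98: ✓ → 276
loan_id=99: ✗
loan_id=100: ✓ → 194
loan_id=101: ✓ → 834
loan_id=102: ✓ → 2023
loan_id=103: ✓ → 1173
default_sum = 1232 + 2061 + 291 + 280 + 2222 + 1845 + 276 + 194 + 834 + 2023 + 1173 = 12431
—
[balance_min: balance BETWEEN 9685 AND 39614 AND status IN ('default', 'paid', 'current')]
loan_id=90: ✗
loan_id=91: ✗
loan_id=92: ✓ → 1439
loan_id=93: ✓ → 291
loan_id=94: ✗
loan_id=95: ✓ → 2222
loan_id=96: ✗
loan_id=97: ✓ → 1845
loan_id=98: ✗
loan_id=99: ✗
loan_id=100: ✗
loan_id=101: ✗
loan_id=102: ✗
loan_id=103: ✗
balance_min = MIN(1439, 291, 2222, 1845) = 291

paid_sum=2773, default_sum=12431, balance_min=291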